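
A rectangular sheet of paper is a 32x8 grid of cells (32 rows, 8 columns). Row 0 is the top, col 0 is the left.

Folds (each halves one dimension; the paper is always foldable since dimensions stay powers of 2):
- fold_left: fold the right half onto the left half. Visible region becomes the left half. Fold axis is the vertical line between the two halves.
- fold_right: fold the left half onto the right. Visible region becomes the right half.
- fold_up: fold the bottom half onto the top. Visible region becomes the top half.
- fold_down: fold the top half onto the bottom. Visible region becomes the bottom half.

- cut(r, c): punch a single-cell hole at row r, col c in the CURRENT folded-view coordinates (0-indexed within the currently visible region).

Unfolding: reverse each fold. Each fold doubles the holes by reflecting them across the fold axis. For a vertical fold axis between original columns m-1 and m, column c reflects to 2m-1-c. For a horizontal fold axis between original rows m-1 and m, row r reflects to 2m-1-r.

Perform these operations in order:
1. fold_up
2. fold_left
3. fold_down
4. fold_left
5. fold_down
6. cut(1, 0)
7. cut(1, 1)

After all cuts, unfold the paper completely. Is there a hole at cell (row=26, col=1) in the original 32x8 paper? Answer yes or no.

Answer: yes

Derivation:
Op 1 fold_up: fold axis h@16; visible region now rows[0,16) x cols[0,8) = 16x8
Op 2 fold_left: fold axis v@4; visible region now rows[0,16) x cols[0,4) = 16x4
Op 3 fold_down: fold axis h@8; visible region now rows[8,16) x cols[0,4) = 8x4
Op 4 fold_left: fold axis v@2; visible region now rows[8,16) x cols[0,2) = 8x2
Op 5 fold_down: fold axis h@12; visible region now rows[12,16) x cols[0,2) = 4x2
Op 6 cut(1, 0): punch at orig (13,0); cuts so far [(13, 0)]; region rows[12,16) x cols[0,2) = 4x2
Op 7 cut(1, 1): punch at orig (13,1); cuts so far [(13, 0), (13, 1)]; region rows[12,16) x cols[0,2) = 4x2
Unfold 1 (reflect across h@12): 4 holes -> [(10, 0), (10, 1), (13, 0), (13, 1)]
Unfold 2 (reflect across v@2): 8 holes -> [(10, 0), (10, 1), (10, 2), (10, 3), (13, 0), (13, 1), (13, 2), (13, 3)]
Unfold 3 (reflect across h@8): 16 holes -> [(2, 0), (2, 1), (2, 2), (2, 3), (5, 0), (5, 1), (5, 2), (5, 3), (10, 0), (10, 1), (10, 2), (10, 3), (13, 0), (13, 1), (13, 2), (13, 3)]
Unfold 4 (reflect across v@4): 32 holes -> [(2, 0), (2, 1), (2, 2), (2, 3), (2, 4), (2, 5), (2, 6), (2, 7), (5, 0), (5, 1), (5, 2), (5, 3), (5, 4), (5, 5), (5, 6), (5, 7), (10, 0), (10, 1), (10, 2), (10, 3), (10, 4), (10, 5), (10, 6), (10, 7), (13, 0), (13, 1), (13, 2), (13, 3), (13, 4), (13, 5), (13, 6), (13, 7)]
Unfold 5 (reflect across h@16): 64 holes -> [(2, 0), (2, 1), (2, 2), (2, 3), (2, 4), (2, 5), (2, 6), (2, 7), (5, 0), (5, 1), (5, 2), (5, 3), (5, 4), (5, 5), (5, 6), (5, 7), (10, 0), (10, 1), (10, 2), (10, 3), (10, 4), (10, 5), (10, 6), (10, 7), (13, 0), (13, 1), (13, 2), (13, 3), (13, 4), (13, 5), (13, 6), (13, 7), (18, 0), (18, 1), (18, 2), (18, 3), (18, 4), (18, 5), (18, 6), (18, 7), (21, 0), (21, 1), (21, 2), (21, 3), (21, 4), (21, 5), (21, 6), (21, 7), (26, 0), (26, 1), (26, 2), (26, 3), (26, 4), (26, 5), (26, 6), (26, 7), (29, 0), (29, 1), (29, 2), (29, 3), (29, 4), (29, 5), (29, 6), (29, 7)]
Holes: [(2, 0), (2, 1), (2, 2), (2, 3), (2, 4), (2, 5), (2, 6), (2, 7), (5, 0), (5, 1), (5, 2), (5, 3), (5, 4), (5, 5), (5, 6), (5, 7), (10, 0), (10, 1), (10, 2), (10, 3), (10, 4), (10, 5), (10, 6), (10, 7), (13, 0), (13, 1), (13, 2), (13, 3), (13, 4), (13, 5), (13, 6), (13, 7), (18, 0), (18, 1), (18, 2), (18, 3), (18, 4), (18, 5), (18, 6), (18, 7), (21, 0), (21, 1), (21, 2), (21, 3), (21, 4), (21, 5), (21, 6), (21, 7), (26, 0), (26, 1), (26, 2), (26, 3), (26, 4), (26, 5), (26, 6), (26, 7), (29, 0), (29, 1), (29, 2), (29, 3), (29, 4), (29, 5), (29, 6), (29, 7)]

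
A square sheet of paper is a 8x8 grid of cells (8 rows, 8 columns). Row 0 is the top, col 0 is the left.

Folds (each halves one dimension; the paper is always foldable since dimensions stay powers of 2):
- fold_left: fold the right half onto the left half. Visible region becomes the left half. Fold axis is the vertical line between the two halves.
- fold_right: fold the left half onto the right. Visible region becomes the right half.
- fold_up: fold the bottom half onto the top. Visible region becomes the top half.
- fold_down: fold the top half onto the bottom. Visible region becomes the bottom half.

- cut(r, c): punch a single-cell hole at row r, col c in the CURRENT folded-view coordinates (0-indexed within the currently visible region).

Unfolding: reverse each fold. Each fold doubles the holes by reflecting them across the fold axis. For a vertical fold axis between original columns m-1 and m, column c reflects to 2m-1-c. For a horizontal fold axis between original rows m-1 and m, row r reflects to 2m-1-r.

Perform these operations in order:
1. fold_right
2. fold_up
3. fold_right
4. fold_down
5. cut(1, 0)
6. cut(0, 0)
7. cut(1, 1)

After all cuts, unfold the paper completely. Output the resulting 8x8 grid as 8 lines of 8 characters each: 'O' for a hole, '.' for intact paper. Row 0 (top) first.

Answer: OOOOOOOO
.OO..OO.
.OO..OO.
OOOOOOOO
OOOOOOOO
.OO..OO.
.OO..OO.
OOOOOOOO

Derivation:
Op 1 fold_right: fold axis v@4; visible region now rows[0,8) x cols[4,8) = 8x4
Op 2 fold_up: fold axis h@4; visible region now rows[0,4) x cols[4,8) = 4x4
Op 3 fold_right: fold axis v@6; visible region now rows[0,4) x cols[6,8) = 4x2
Op 4 fold_down: fold axis h@2; visible region now rows[2,4) x cols[6,8) = 2x2
Op 5 cut(1, 0): punch at orig (3,6); cuts so far [(3, 6)]; region rows[2,4) x cols[6,8) = 2x2
Op 6 cut(0, 0): punch at orig (2,6); cuts so far [(2, 6), (3, 6)]; region rows[2,4) x cols[6,8) = 2x2
Op 7 cut(1, 1): punch at orig (3,7); cuts so far [(2, 6), (3, 6), (3, 7)]; region rows[2,4) x cols[6,8) = 2x2
Unfold 1 (reflect across h@2): 6 holes -> [(0, 6), (0, 7), (1, 6), (2, 6), (3, 6), (3, 7)]
Unfold 2 (reflect across v@6): 12 holes -> [(0, 4), (0, 5), (0, 6), (0, 7), (1, 5), (1, 6), (2, 5), (2, 6), (3, 4), (3, 5), (3, 6), (3, 7)]
Unfold 3 (reflect across h@4): 24 holes -> [(0, 4), (0, 5), (0, 6), (0, 7), (1, 5), (1, 6), (2, 5), (2, 6), (3, 4), (3, 5), (3, 6), (3, 7), (4, 4), (4, 5), (4, 6), (4, 7), (5, 5), (5, 6), (6, 5), (6, 6), (7, 4), (7, 5), (7, 6), (7, 7)]
Unfold 4 (reflect across v@4): 48 holes -> [(0, 0), (0, 1), (0, 2), (0, 3), (0, 4), (0, 5), (0, 6), (0, 7), (1, 1), (1, 2), (1, 5), (1, 6), (2, 1), (2, 2), (2, 5), (2, 6), (3, 0), (3, 1), (3, 2), (3, 3), (3, 4), (3, 5), (3, 6), (3, 7), (4, 0), (4, 1), (4, 2), (4, 3), (4, 4), (4, 5), (4, 6), (4, 7), (5, 1), (5, 2), (5, 5), (5, 6), (6, 1), (6, 2), (6, 5), (6, 6), (7, 0), (7, 1), (7, 2), (7, 3), (7, 4), (7, 5), (7, 6), (7, 7)]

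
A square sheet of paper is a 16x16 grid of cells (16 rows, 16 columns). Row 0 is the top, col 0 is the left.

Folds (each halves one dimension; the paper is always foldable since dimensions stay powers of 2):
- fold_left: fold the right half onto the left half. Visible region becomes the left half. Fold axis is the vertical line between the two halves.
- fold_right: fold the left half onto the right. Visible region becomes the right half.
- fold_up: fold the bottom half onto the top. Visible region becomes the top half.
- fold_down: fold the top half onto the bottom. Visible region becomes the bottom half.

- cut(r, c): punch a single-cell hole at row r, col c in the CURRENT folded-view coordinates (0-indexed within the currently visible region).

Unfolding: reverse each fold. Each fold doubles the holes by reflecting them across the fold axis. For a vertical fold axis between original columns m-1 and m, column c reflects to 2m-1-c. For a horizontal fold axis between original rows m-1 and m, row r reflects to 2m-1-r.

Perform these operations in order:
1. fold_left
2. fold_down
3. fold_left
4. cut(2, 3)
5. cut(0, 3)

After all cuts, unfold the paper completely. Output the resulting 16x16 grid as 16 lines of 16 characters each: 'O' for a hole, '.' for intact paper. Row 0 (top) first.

Answer: ................
................
................
................
................
...OO......OO...
................
...OO......OO...
...OO......OO...
................
...OO......OO...
................
................
................
................
................

Derivation:
Op 1 fold_left: fold axis v@8; visible region now rows[0,16) x cols[0,8) = 16x8
Op 2 fold_down: fold axis h@8; visible region now rows[8,16) x cols[0,8) = 8x8
Op 3 fold_left: fold axis v@4; visible region now rows[8,16) x cols[0,4) = 8x4
Op 4 cut(2, 3): punch at orig (10,3); cuts so far [(10, 3)]; region rows[8,16) x cols[0,4) = 8x4
Op 5 cut(0, 3): punch at orig (8,3); cuts so far [(8, 3), (10, 3)]; region rows[8,16) x cols[0,4) = 8x4
Unfold 1 (reflect across v@4): 4 holes -> [(8, 3), (8, 4), (10, 3), (10, 4)]
Unfold 2 (reflect across h@8): 8 holes -> [(5, 3), (5, 4), (7, 3), (7, 4), (8, 3), (8, 4), (10, 3), (10, 4)]
Unfold 3 (reflect across v@8): 16 holes -> [(5, 3), (5, 4), (5, 11), (5, 12), (7, 3), (7, 4), (7, 11), (7, 12), (8, 3), (8, 4), (8, 11), (8, 12), (10, 3), (10, 4), (10, 11), (10, 12)]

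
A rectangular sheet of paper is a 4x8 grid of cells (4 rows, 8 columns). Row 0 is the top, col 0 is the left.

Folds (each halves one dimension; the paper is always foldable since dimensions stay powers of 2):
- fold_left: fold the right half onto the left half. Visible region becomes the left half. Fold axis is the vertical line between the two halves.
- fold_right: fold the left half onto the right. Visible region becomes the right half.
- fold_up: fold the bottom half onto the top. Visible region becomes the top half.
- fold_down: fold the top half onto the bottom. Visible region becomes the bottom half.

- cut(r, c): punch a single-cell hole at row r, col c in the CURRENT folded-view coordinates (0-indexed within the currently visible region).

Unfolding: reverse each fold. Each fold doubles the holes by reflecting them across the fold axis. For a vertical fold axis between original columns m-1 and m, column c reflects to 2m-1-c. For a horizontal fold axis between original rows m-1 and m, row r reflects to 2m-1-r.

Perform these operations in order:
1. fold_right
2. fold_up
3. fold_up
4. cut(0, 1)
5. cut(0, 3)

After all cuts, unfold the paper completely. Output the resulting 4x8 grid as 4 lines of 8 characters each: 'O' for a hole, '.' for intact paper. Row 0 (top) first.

Op 1 fold_right: fold axis v@4; visible region now rows[0,4) x cols[4,8) = 4x4
Op 2 fold_up: fold axis h@2; visible region now rows[0,2) x cols[4,8) = 2x4
Op 3 fold_up: fold axis h@1; visible region now rows[0,1) x cols[4,8) = 1x4
Op 4 cut(0, 1): punch at orig (0,5); cuts so far [(0, 5)]; region rows[0,1) x cols[4,8) = 1x4
Op 5 cut(0, 3): punch at orig (0,7); cuts so far [(0, 5), (0, 7)]; region rows[0,1) x cols[4,8) = 1x4
Unfold 1 (reflect across h@1): 4 holes -> [(0, 5), (0, 7), (1, 5), (1, 7)]
Unfold 2 (reflect across h@2): 8 holes -> [(0, 5), (0, 7), (1, 5), (1, 7), (2, 5), (2, 7), (3, 5), (3, 7)]
Unfold 3 (reflect across v@4): 16 holes -> [(0, 0), (0, 2), (0, 5), (0, 7), (1, 0), (1, 2), (1, 5), (1, 7), (2, 0), (2, 2), (2, 5), (2, 7), (3, 0), (3, 2), (3, 5), (3, 7)]

Answer: O.O..O.O
O.O..O.O
O.O..O.O
O.O..O.O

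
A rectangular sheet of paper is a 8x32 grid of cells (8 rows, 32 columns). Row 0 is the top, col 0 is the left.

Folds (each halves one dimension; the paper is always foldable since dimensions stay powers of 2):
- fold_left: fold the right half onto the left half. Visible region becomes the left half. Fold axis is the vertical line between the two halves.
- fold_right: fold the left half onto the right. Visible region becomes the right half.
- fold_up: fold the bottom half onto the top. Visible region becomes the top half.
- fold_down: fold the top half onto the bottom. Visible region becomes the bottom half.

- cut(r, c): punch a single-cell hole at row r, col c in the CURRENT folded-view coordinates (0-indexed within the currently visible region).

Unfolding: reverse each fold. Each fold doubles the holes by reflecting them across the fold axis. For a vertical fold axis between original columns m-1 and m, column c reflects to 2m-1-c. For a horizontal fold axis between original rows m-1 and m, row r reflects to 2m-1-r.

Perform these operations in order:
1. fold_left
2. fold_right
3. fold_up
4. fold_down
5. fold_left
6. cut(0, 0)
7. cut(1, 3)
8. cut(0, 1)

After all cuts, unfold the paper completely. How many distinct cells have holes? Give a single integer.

Answer: 96

Derivation:
Op 1 fold_left: fold axis v@16; visible region now rows[0,8) x cols[0,16) = 8x16
Op 2 fold_right: fold axis v@8; visible region now rows[0,8) x cols[8,16) = 8x8
Op 3 fold_up: fold axis h@4; visible region now rows[0,4) x cols[8,16) = 4x8
Op 4 fold_down: fold axis h@2; visible region now rows[2,4) x cols[8,16) = 2x8
Op 5 fold_left: fold axis v@12; visible region now rows[2,4) x cols[8,12) = 2x4
Op 6 cut(0, 0): punch at orig (2,8); cuts so far [(2, 8)]; region rows[2,4) x cols[8,12) = 2x4
Op 7 cut(1, 3): punch at orig (3,11); cuts so far [(2, 8), (3, 11)]; region rows[2,4) x cols[8,12) = 2x4
Op 8 cut(0, 1): punch at orig (2,9); cuts so far [(2, 8), (2, 9), (3, 11)]; region rows[2,4) x cols[8,12) = 2x4
Unfold 1 (reflect across v@12): 6 holes -> [(2, 8), (2, 9), (2, 14), (2, 15), (3, 11), (3, 12)]
Unfold 2 (reflect across h@2): 12 holes -> [(0, 11), (0, 12), (1, 8), (1, 9), (1, 14), (1, 15), (2, 8), (2, 9), (2, 14), (2, 15), (3, 11), (3, 12)]
Unfold 3 (reflect across h@4): 24 holes -> [(0, 11), (0, 12), (1, 8), (1, 9), (1, 14), (1, 15), (2, 8), (2, 9), (2, 14), (2, 15), (3, 11), (3, 12), (4, 11), (4, 12), (5, 8), (5, 9), (5, 14), (5, 15), (6, 8), (6, 9), (6, 14), (6, 15), (7, 11), (7, 12)]
Unfold 4 (reflect across v@8): 48 holes -> [(0, 3), (0, 4), (0, 11), (0, 12), (1, 0), (1, 1), (1, 6), (1, 7), (1, 8), (1, 9), (1, 14), (1, 15), (2, 0), (2, 1), (2, 6), (2, 7), (2, 8), (2, 9), (2, 14), (2, 15), (3, 3), (3, 4), (3, 11), (3, 12), (4, 3), (4, 4), (4, 11), (4, 12), (5, 0), (5, 1), (5, 6), (5, 7), (5, 8), (5, 9), (5, 14), (5, 15), (6, 0), (6, 1), (6, 6), (6, 7), (6, 8), (6, 9), (6, 14), (6, 15), (7, 3), (7, 4), (7, 11), (7, 12)]
Unfold 5 (reflect across v@16): 96 holes -> [(0, 3), (0, 4), (0, 11), (0, 12), (0, 19), (0, 20), (0, 27), (0, 28), (1, 0), (1, 1), (1, 6), (1, 7), (1, 8), (1, 9), (1, 14), (1, 15), (1, 16), (1, 17), (1, 22), (1, 23), (1, 24), (1, 25), (1, 30), (1, 31), (2, 0), (2, 1), (2, 6), (2, 7), (2, 8), (2, 9), (2, 14), (2, 15), (2, 16), (2, 17), (2, 22), (2, 23), (2, 24), (2, 25), (2, 30), (2, 31), (3, 3), (3, 4), (3, 11), (3, 12), (3, 19), (3, 20), (3, 27), (3, 28), (4, 3), (4, 4), (4, 11), (4, 12), (4, 19), (4, 20), (4, 27), (4, 28), (5, 0), (5, 1), (5, 6), (5, 7), (5, 8), (5, 9), (5, 14), (5, 15), (5, 16), (5, 17), (5, 22), (5, 23), (5, 24), (5, 25), (5, 30), (5, 31), (6, 0), (6, 1), (6, 6), (6, 7), (6, 8), (6, 9), (6, 14), (6, 15), (6, 16), (6, 17), (6, 22), (6, 23), (6, 24), (6, 25), (6, 30), (6, 31), (7, 3), (7, 4), (7, 11), (7, 12), (7, 19), (7, 20), (7, 27), (7, 28)]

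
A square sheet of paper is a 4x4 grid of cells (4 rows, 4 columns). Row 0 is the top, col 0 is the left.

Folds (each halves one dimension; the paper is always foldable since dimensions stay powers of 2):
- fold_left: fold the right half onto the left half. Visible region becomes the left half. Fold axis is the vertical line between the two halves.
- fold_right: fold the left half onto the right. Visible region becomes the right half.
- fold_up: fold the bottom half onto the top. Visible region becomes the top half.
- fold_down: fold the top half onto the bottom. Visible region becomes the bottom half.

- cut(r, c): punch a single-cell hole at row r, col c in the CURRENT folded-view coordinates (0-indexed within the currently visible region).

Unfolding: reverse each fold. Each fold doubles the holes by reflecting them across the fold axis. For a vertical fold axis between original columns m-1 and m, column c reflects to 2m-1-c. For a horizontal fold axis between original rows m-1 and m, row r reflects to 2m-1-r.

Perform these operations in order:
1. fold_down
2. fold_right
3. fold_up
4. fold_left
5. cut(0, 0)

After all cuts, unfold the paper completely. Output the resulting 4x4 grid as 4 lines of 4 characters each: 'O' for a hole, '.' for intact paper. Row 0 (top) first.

Op 1 fold_down: fold axis h@2; visible region now rows[2,4) x cols[0,4) = 2x4
Op 2 fold_right: fold axis v@2; visible region now rows[2,4) x cols[2,4) = 2x2
Op 3 fold_up: fold axis h@3; visible region now rows[2,3) x cols[2,4) = 1x2
Op 4 fold_left: fold axis v@3; visible region now rows[2,3) x cols[2,3) = 1x1
Op 5 cut(0, 0): punch at orig (2,2); cuts so far [(2, 2)]; region rows[2,3) x cols[2,3) = 1x1
Unfold 1 (reflect across v@3): 2 holes -> [(2, 2), (2, 3)]
Unfold 2 (reflect across h@3): 4 holes -> [(2, 2), (2, 3), (3, 2), (3, 3)]
Unfold 3 (reflect across v@2): 8 holes -> [(2, 0), (2, 1), (2, 2), (2, 3), (3, 0), (3, 1), (3, 2), (3, 3)]
Unfold 4 (reflect across h@2): 16 holes -> [(0, 0), (0, 1), (0, 2), (0, 3), (1, 0), (1, 1), (1, 2), (1, 3), (2, 0), (2, 1), (2, 2), (2, 3), (3, 0), (3, 1), (3, 2), (3, 3)]

Answer: OOOO
OOOO
OOOO
OOOO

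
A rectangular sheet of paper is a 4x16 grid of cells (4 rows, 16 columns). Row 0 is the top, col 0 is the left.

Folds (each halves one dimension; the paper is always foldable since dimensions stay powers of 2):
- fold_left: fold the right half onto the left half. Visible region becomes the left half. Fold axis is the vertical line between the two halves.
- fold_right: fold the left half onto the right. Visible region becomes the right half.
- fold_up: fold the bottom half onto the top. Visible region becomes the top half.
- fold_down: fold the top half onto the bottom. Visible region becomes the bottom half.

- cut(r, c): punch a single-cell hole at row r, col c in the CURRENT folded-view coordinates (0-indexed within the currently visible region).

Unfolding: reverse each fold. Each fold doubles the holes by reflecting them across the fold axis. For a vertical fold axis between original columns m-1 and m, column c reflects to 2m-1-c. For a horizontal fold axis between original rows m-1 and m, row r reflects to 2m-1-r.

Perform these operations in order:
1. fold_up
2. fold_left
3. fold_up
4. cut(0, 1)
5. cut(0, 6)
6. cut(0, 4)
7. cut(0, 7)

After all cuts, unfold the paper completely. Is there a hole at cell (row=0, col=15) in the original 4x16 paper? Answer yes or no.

Op 1 fold_up: fold axis h@2; visible region now rows[0,2) x cols[0,16) = 2x16
Op 2 fold_left: fold axis v@8; visible region now rows[0,2) x cols[0,8) = 2x8
Op 3 fold_up: fold axis h@1; visible region now rows[0,1) x cols[0,8) = 1x8
Op 4 cut(0, 1): punch at orig (0,1); cuts so far [(0, 1)]; region rows[0,1) x cols[0,8) = 1x8
Op 5 cut(0, 6): punch at orig (0,6); cuts so far [(0, 1), (0, 6)]; region rows[0,1) x cols[0,8) = 1x8
Op 6 cut(0, 4): punch at orig (0,4); cuts so far [(0, 1), (0, 4), (0, 6)]; region rows[0,1) x cols[0,8) = 1x8
Op 7 cut(0, 7): punch at orig (0,7); cuts so far [(0, 1), (0, 4), (0, 6), (0, 7)]; region rows[0,1) x cols[0,8) = 1x8
Unfold 1 (reflect across h@1): 8 holes -> [(0, 1), (0, 4), (0, 6), (0, 7), (1, 1), (1, 4), (1, 6), (1, 7)]
Unfold 2 (reflect across v@8): 16 holes -> [(0, 1), (0, 4), (0, 6), (0, 7), (0, 8), (0, 9), (0, 11), (0, 14), (1, 1), (1, 4), (1, 6), (1, 7), (1, 8), (1, 9), (1, 11), (1, 14)]
Unfold 3 (reflect across h@2): 32 holes -> [(0, 1), (0, 4), (0, 6), (0, 7), (0, 8), (0, 9), (0, 11), (0, 14), (1, 1), (1, 4), (1, 6), (1, 7), (1, 8), (1, 9), (1, 11), (1, 14), (2, 1), (2, 4), (2, 6), (2, 7), (2, 8), (2, 9), (2, 11), (2, 14), (3, 1), (3, 4), (3, 6), (3, 7), (3, 8), (3, 9), (3, 11), (3, 14)]
Holes: [(0, 1), (0, 4), (0, 6), (0, 7), (0, 8), (0, 9), (0, 11), (0, 14), (1, 1), (1, 4), (1, 6), (1, 7), (1, 8), (1, 9), (1, 11), (1, 14), (2, 1), (2, 4), (2, 6), (2, 7), (2, 8), (2, 9), (2, 11), (2, 14), (3, 1), (3, 4), (3, 6), (3, 7), (3, 8), (3, 9), (3, 11), (3, 14)]

Answer: no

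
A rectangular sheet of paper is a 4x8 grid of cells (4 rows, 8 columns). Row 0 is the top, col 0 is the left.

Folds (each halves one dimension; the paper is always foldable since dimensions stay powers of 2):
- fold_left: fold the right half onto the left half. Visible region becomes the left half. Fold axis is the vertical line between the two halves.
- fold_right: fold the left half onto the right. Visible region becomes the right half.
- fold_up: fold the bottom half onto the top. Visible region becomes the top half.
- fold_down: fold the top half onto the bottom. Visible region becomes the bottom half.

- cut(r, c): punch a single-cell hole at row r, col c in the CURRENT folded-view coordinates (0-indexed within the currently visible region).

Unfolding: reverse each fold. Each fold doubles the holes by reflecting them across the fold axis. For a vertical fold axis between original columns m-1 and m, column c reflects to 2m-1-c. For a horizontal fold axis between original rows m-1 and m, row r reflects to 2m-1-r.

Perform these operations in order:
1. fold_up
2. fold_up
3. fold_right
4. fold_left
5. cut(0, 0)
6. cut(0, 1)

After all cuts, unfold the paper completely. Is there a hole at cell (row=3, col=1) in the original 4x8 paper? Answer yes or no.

Op 1 fold_up: fold axis h@2; visible region now rows[0,2) x cols[0,8) = 2x8
Op 2 fold_up: fold axis h@1; visible region now rows[0,1) x cols[0,8) = 1x8
Op 3 fold_right: fold axis v@4; visible region now rows[0,1) x cols[4,8) = 1x4
Op 4 fold_left: fold axis v@6; visible region now rows[0,1) x cols[4,6) = 1x2
Op 5 cut(0, 0): punch at orig (0,4); cuts so far [(0, 4)]; region rows[0,1) x cols[4,6) = 1x2
Op 6 cut(0, 1): punch at orig (0,5); cuts so far [(0, 4), (0, 5)]; region rows[0,1) x cols[4,6) = 1x2
Unfold 1 (reflect across v@6): 4 holes -> [(0, 4), (0, 5), (0, 6), (0, 7)]
Unfold 2 (reflect across v@4): 8 holes -> [(0, 0), (0, 1), (0, 2), (0, 3), (0, 4), (0, 5), (0, 6), (0, 7)]
Unfold 3 (reflect across h@1): 16 holes -> [(0, 0), (0, 1), (0, 2), (0, 3), (0, 4), (0, 5), (0, 6), (0, 7), (1, 0), (1, 1), (1, 2), (1, 3), (1, 4), (1, 5), (1, 6), (1, 7)]
Unfold 4 (reflect across h@2): 32 holes -> [(0, 0), (0, 1), (0, 2), (0, 3), (0, 4), (0, 5), (0, 6), (0, 7), (1, 0), (1, 1), (1, 2), (1, 3), (1, 4), (1, 5), (1, 6), (1, 7), (2, 0), (2, 1), (2, 2), (2, 3), (2, 4), (2, 5), (2, 6), (2, 7), (3, 0), (3, 1), (3, 2), (3, 3), (3, 4), (3, 5), (3, 6), (3, 7)]
Holes: [(0, 0), (0, 1), (0, 2), (0, 3), (0, 4), (0, 5), (0, 6), (0, 7), (1, 0), (1, 1), (1, 2), (1, 3), (1, 4), (1, 5), (1, 6), (1, 7), (2, 0), (2, 1), (2, 2), (2, 3), (2, 4), (2, 5), (2, 6), (2, 7), (3, 0), (3, 1), (3, 2), (3, 3), (3, 4), (3, 5), (3, 6), (3, 7)]

Answer: yes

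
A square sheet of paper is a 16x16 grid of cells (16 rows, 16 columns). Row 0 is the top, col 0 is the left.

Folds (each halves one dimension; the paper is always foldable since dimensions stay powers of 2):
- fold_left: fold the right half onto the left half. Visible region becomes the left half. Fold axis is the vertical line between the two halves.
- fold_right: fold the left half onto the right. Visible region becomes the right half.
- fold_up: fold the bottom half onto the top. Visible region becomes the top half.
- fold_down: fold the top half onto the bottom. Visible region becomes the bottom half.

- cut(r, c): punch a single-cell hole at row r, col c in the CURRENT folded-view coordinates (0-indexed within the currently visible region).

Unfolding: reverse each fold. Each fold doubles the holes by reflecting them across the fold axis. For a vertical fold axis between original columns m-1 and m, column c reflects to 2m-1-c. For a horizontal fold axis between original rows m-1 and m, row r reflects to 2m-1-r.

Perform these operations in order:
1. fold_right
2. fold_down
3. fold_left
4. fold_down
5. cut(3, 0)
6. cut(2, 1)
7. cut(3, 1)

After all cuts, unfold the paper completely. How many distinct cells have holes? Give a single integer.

Answer: 48

Derivation:
Op 1 fold_right: fold axis v@8; visible region now rows[0,16) x cols[8,16) = 16x8
Op 2 fold_down: fold axis h@8; visible region now rows[8,16) x cols[8,16) = 8x8
Op 3 fold_left: fold axis v@12; visible region now rows[8,16) x cols[8,12) = 8x4
Op 4 fold_down: fold axis h@12; visible region now rows[12,16) x cols[8,12) = 4x4
Op 5 cut(3, 0): punch at orig (15,8); cuts so far [(15, 8)]; region rows[12,16) x cols[8,12) = 4x4
Op 6 cut(2, 1): punch at orig (14,9); cuts so far [(14, 9), (15, 8)]; region rows[12,16) x cols[8,12) = 4x4
Op 7 cut(3, 1): punch at orig (15,9); cuts so far [(14, 9), (15, 8), (15, 9)]; region rows[12,16) x cols[8,12) = 4x4
Unfold 1 (reflect across h@12): 6 holes -> [(8, 8), (8, 9), (9, 9), (14, 9), (15, 8), (15, 9)]
Unfold 2 (reflect across v@12): 12 holes -> [(8, 8), (8, 9), (8, 14), (8, 15), (9, 9), (9, 14), (14, 9), (14, 14), (15, 8), (15, 9), (15, 14), (15, 15)]
Unfold 3 (reflect across h@8): 24 holes -> [(0, 8), (0, 9), (0, 14), (0, 15), (1, 9), (1, 14), (6, 9), (6, 14), (7, 8), (7, 9), (7, 14), (7, 15), (8, 8), (8, 9), (8, 14), (8, 15), (9, 9), (9, 14), (14, 9), (14, 14), (15, 8), (15, 9), (15, 14), (15, 15)]
Unfold 4 (reflect across v@8): 48 holes -> [(0, 0), (0, 1), (0, 6), (0, 7), (0, 8), (0, 9), (0, 14), (0, 15), (1, 1), (1, 6), (1, 9), (1, 14), (6, 1), (6, 6), (6, 9), (6, 14), (7, 0), (7, 1), (7, 6), (7, 7), (7, 8), (7, 9), (7, 14), (7, 15), (8, 0), (8, 1), (8, 6), (8, 7), (8, 8), (8, 9), (8, 14), (8, 15), (9, 1), (9, 6), (9, 9), (9, 14), (14, 1), (14, 6), (14, 9), (14, 14), (15, 0), (15, 1), (15, 6), (15, 7), (15, 8), (15, 9), (15, 14), (15, 15)]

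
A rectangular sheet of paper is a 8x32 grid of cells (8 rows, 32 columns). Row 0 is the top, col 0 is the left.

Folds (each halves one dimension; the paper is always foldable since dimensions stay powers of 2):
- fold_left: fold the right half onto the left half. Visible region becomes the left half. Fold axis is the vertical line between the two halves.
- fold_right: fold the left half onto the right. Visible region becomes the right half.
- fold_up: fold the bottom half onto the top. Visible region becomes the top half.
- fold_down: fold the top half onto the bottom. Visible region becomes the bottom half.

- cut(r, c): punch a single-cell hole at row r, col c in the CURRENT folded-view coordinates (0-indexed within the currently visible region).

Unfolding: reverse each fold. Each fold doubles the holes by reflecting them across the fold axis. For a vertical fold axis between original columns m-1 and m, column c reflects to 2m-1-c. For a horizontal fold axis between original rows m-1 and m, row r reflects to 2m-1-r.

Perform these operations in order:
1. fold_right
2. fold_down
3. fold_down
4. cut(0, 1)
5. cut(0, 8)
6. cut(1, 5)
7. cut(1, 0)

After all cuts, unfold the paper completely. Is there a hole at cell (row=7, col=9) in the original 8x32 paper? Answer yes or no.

Op 1 fold_right: fold axis v@16; visible region now rows[0,8) x cols[16,32) = 8x16
Op 2 fold_down: fold axis h@4; visible region now rows[4,8) x cols[16,32) = 4x16
Op 3 fold_down: fold axis h@6; visible region now rows[6,8) x cols[16,32) = 2x16
Op 4 cut(0, 1): punch at orig (6,17); cuts so far [(6, 17)]; region rows[6,8) x cols[16,32) = 2x16
Op 5 cut(0, 8): punch at orig (6,24); cuts so far [(6, 17), (6, 24)]; region rows[6,8) x cols[16,32) = 2x16
Op 6 cut(1, 5): punch at orig (7,21); cuts so far [(6, 17), (6, 24), (7, 21)]; region rows[6,8) x cols[16,32) = 2x16
Op 7 cut(1, 0): punch at orig (7,16); cuts so far [(6, 17), (6, 24), (7, 16), (7, 21)]; region rows[6,8) x cols[16,32) = 2x16
Unfold 1 (reflect across h@6): 8 holes -> [(4, 16), (4, 21), (5, 17), (5, 24), (6, 17), (6, 24), (7, 16), (7, 21)]
Unfold 2 (reflect across h@4): 16 holes -> [(0, 16), (0, 21), (1, 17), (1, 24), (2, 17), (2, 24), (3, 16), (3, 21), (4, 16), (4, 21), (5, 17), (5, 24), (6, 17), (6, 24), (7, 16), (7, 21)]
Unfold 3 (reflect across v@16): 32 holes -> [(0, 10), (0, 15), (0, 16), (0, 21), (1, 7), (1, 14), (1, 17), (1, 24), (2, 7), (2, 14), (2, 17), (2, 24), (3, 10), (3, 15), (3, 16), (3, 21), (4, 10), (4, 15), (4, 16), (4, 21), (5, 7), (5, 14), (5, 17), (5, 24), (6, 7), (6, 14), (6, 17), (6, 24), (7, 10), (7, 15), (7, 16), (7, 21)]
Holes: [(0, 10), (0, 15), (0, 16), (0, 21), (1, 7), (1, 14), (1, 17), (1, 24), (2, 7), (2, 14), (2, 17), (2, 24), (3, 10), (3, 15), (3, 16), (3, 21), (4, 10), (4, 15), (4, 16), (4, 21), (5, 7), (5, 14), (5, 17), (5, 24), (6, 7), (6, 14), (6, 17), (6, 24), (7, 10), (7, 15), (7, 16), (7, 21)]

Answer: no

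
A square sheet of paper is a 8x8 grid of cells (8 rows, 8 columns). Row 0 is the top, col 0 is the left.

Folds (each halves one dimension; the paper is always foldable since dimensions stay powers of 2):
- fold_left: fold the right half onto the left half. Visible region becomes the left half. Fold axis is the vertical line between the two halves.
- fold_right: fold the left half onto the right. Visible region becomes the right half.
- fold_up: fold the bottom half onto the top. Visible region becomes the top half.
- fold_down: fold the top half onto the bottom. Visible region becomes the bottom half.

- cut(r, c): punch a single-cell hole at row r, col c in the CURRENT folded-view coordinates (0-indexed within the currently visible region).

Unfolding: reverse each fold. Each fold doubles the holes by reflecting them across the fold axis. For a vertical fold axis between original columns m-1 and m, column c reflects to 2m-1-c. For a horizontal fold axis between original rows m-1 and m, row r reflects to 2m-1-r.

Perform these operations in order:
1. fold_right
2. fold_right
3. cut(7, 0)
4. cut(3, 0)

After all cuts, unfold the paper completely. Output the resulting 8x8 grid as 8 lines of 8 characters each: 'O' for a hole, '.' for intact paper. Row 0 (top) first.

Op 1 fold_right: fold axis v@4; visible region now rows[0,8) x cols[4,8) = 8x4
Op 2 fold_right: fold axis v@6; visible region now rows[0,8) x cols[6,8) = 8x2
Op 3 cut(7, 0): punch at orig (7,6); cuts so far [(7, 6)]; region rows[0,8) x cols[6,8) = 8x2
Op 4 cut(3, 0): punch at orig (3,6); cuts so far [(3, 6), (7, 6)]; region rows[0,8) x cols[6,8) = 8x2
Unfold 1 (reflect across v@6): 4 holes -> [(3, 5), (3, 6), (7, 5), (7, 6)]
Unfold 2 (reflect across v@4): 8 holes -> [(3, 1), (3, 2), (3, 5), (3, 6), (7, 1), (7, 2), (7, 5), (7, 6)]

Answer: ........
........
........
.OO..OO.
........
........
........
.OO..OO.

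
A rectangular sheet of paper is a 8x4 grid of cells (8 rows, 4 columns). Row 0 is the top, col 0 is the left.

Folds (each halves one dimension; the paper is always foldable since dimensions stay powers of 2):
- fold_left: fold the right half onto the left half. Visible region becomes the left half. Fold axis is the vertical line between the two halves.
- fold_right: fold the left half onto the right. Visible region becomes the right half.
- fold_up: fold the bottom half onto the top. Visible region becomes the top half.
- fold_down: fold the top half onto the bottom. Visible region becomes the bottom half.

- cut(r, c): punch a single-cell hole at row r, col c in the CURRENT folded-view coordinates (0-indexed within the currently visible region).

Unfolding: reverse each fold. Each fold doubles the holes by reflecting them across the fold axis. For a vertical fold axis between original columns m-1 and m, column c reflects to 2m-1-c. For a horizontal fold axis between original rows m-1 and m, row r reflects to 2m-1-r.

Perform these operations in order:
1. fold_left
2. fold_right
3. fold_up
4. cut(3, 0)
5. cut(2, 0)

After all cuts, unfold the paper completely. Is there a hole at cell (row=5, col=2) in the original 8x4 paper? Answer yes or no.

Op 1 fold_left: fold axis v@2; visible region now rows[0,8) x cols[0,2) = 8x2
Op 2 fold_right: fold axis v@1; visible region now rows[0,8) x cols[1,2) = 8x1
Op 3 fold_up: fold axis h@4; visible region now rows[0,4) x cols[1,2) = 4x1
Op 4 cut(3, 0): punch at orig (3,1); cuts so far [(3, 1)]; region rows[0,4) x cols[1,2) = 4x1
Op 5 cut(2, 0): punch at orig (2,1); cuts so far [(2, 1), (3, 1)]; region rows[0,4) x cols[1,2) = 4x1
Unfold 1 (reflect across h@4): 4 holes -> [(2, 1), (3, 1), (4, 1), (5, 1)]
Unfold 2 (reflect across v@1): 8 holes -> [(2, 0), (2, 1), (3, 0), (3, 1), (4, 0), (4, 1), (5, 0), (5, 1)]
Unfold 3 (reflect across v@2): 16 holes -> [(2, 0), (2, 1), (2, 2), (2, 3), (3, 0), (3, 1), (3, 2), (3, 3), (4, 0), (4, 1), (4, 2), (4, 3), (5, 0), (5, 1), (5, 2), (5, 3)]
Holes: [(2, 0), (2, 1), (2, 2), (2, 3), (3, 0), (3, 1), (3, 2), (3, 3), (4, 0), (4, 1), (4, 2), (4, 3), (5, 0), (5, 1), (5, 2), (5, 3)]

Answer: yes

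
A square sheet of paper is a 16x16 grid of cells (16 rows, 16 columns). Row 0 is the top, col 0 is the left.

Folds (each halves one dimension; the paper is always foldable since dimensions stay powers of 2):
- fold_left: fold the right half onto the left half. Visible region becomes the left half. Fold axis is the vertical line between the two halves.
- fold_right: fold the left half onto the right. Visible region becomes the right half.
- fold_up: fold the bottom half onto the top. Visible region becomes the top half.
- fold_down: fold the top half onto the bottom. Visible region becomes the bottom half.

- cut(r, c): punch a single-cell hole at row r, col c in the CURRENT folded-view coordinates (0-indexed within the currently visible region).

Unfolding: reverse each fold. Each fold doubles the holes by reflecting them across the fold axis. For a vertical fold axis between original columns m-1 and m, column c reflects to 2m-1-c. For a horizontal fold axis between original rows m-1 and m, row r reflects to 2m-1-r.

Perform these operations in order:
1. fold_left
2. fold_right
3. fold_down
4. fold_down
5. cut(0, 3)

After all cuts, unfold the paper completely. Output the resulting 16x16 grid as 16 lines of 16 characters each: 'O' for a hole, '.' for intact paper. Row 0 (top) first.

Answer: ................
................
................
O......OO......O
O......OO......O
................
................
................
................
................
................
O......OO......O
O......OO......O
................
................
................

Derivation:
Op 1 fold_left: fold axis v@8; visible region now rows[0,16) x cols[0,8) = 16x8
Op 2 fold_right: fold axis v@4; visible region now rows[0,16) x cols[4,8) = 16x4
Op 3 fold_down: fold axis h@8; visible region now rows[8,16) x cols[4,8) = 8x4
Op 4 fold_down: fold axis h@12; visible region now rows[12,16) x cols[4,8) = 4x4
Op 5 cut(0, 3): punch at orig (12,7); cuts so far [(12, 7)]; region rows[12,16) x cols[4,8) = 4x4
Unfold 1 (reflect across h@12): 2 holes -> [(11, 7), (12, 7)]
Unfold 2 (reflect across h@8): 4 holes -> [(3, 7), (4, 7), (11, 7), (12, 7)]
Unfold 3 (reflect across v@4): 8 holes -> [(3, 0), (3, 7), (4, 0), (4, 7), (11, 0), (11, 7), (12, 0), (12, 7)]
Unfold 4 (reflect across v@8): 16 holes -> [(3, 0), (3, 7), (3, 8), (3, 15), (4, 0), (4, 7), (4, 8), (4, 15), (11, 0), (11, 7), (11, 8), (11, 15), (12, 0), (12, 7), (12, 8), (12, 15)]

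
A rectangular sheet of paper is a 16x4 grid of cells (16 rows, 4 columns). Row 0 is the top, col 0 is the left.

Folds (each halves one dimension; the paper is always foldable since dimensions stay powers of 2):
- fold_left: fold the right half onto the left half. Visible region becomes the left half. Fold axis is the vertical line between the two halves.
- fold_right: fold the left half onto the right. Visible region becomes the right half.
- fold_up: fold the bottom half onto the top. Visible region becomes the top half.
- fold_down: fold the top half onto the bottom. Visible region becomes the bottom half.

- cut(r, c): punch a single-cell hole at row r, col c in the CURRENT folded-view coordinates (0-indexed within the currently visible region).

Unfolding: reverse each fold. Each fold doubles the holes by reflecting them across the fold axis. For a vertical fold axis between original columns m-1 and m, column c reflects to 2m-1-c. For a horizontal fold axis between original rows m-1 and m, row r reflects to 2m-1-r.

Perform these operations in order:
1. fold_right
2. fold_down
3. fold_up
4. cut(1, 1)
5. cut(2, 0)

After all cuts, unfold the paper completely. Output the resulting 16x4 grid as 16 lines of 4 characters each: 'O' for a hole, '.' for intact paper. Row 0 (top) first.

Op 1 fold_right: fold axis v@2; visible region now rows[0,16) x cols[2,4) = 16x2
Op 2 fold_down: fold axis h@8; visible region now rows[8,16) x cols[2,4) = 8x2
Op 3 fold_up: fold axis h@12; visible region now rows[8,12) x cols[2,4) = 4x2
Op 4 cut(1, 1): punch at orig (9,3); cuts so far [(9, 3)]; region rows[8,12) x cols[2,4) = 4x2
Op 5 cut(2, 0): punch at orig (10,2); cuts so far [(9, 3), (10, 2)]; region rows[8,12) x cols[2,4) = 4x2
Unfold 1 (reflect across h@12): 4 holes -> [(9, 3), (10, 2), (13, 2), (14, 3)]
Unfold 2 (reflect across h@8): 8 holes -> [(1, 3), (2, 2), (5, 2), (6, 3), (9, 3), (10, 2), (13, 2), (14, 3)]
Unfold 3 (reflect across v@2): 16 holes -> [(1, 0), (1, 3), (2, 1), (2, 2), (5, 1), (5, 2), (6, 0), (6, 3), (9, 0), (9, 3), (10, 1), (10, 2), (13, 1), (13, 2), (14, 0), (14, 3)]

Answer: ....
O..O
.OO.
....
....
.OO.
O..O
....
....
O..O
.OO.
....
....
.OO.
O..O
....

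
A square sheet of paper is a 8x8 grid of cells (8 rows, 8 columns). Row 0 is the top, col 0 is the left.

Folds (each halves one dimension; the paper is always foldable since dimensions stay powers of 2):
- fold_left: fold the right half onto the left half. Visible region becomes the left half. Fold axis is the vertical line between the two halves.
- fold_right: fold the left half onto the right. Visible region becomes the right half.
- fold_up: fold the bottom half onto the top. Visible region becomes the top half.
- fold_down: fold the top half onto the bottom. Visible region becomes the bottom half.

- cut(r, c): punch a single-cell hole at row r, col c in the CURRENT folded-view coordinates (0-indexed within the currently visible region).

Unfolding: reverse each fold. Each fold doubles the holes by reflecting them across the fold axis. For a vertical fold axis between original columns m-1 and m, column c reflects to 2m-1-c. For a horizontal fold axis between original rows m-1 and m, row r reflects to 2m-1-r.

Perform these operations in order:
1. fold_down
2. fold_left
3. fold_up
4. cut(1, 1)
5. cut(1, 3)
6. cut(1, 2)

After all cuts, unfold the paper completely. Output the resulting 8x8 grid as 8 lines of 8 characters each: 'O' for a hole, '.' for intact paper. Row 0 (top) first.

Op 1 fold_down: fold axis h@4; visible region now rows[4,8) x cols[0,8) = 4x8
Op 2 fold_left: fold axis v@4; visible region now rows[4,8) x cols[0,4) = 4x4
Op 3 fold_up: fold axis h@6; visible region now rows[4,6) x cols[0,4) = 2x4
Op 4 cut(1, 1): punch at orig (5,1); cuts so far [(5, 1)]; region rows[4,6) x cols[0,4) = 2x4
Op 5 cut(1, 3): punch at orig (5,3); cuts so far [(5, 1), (5, 3)]; region rows[4,6) x cols[0,4) = 2x4
Op 6 cut(1, 2): punch at orig (5,2); cuts so far [(5, 1), (5, 2), (5, 3)]; region rows[4,6) x cols[0,4) = 2x4
Unfold 1 (reflect across h@6): 6 holes -> [(5, 1), (5, 2), (5, 3), (6, 1), (6, 2), (6, 3)]
Unfold 2 (reflect across v@4): 12 holes -> [(5, 1), (5, 2), (5, 3), (5, 4), (5, 5), (5, 6), (6, 1), (6, 2), (6, 3), (6, 4), (6, 5), (6, 6)]
Unfold 3 (reflect across h@4): 24 holes -> [(1, 1), (1, 2), (1, 3), (1, 4), (1, 5), (1, 6), (2, 1), (2, 2), (2, 3), (2, 4), (2, 5), (2, 6), (5, 1), (5, 2), (5, 3), (5, 4), (5, 5), (5, 6), (6, 1), (6, 2), (6, 3), (6, 4), (6, 5), (6, 6)]

Answer: ........
.OOOOOO.
.OOOOOO.
........
........
.OOOOOO.
.OOOOOO.
........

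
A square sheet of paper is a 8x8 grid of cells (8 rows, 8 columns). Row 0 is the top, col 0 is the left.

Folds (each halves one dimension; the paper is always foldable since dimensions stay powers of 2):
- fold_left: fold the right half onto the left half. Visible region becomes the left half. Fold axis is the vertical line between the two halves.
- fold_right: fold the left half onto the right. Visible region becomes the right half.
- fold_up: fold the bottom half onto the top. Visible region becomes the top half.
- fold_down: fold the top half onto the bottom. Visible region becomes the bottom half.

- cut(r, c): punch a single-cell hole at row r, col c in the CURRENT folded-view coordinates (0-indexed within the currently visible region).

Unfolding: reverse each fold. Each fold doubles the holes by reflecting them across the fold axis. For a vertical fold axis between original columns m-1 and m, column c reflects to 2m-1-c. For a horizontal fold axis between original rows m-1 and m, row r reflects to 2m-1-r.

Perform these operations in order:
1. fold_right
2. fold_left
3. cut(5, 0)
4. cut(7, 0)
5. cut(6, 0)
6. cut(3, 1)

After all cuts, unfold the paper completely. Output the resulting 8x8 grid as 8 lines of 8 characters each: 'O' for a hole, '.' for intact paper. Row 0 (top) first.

Answer: ........
........
........
.OO..OO.
........
O..OO..O
O..OO..O
O..OO..O

Derivation:
Op 1 fold_right: fold axis v@4; visible region now rows[0,8) x cols[4,8) = 8x4
Op 2 fold_left: fold axis v@6; visible region now rows[0,8) x cols[4,6) = 8x2
Op 3 cut(5, 0): punch at orig (5,4); cuts so far [(5, 4)]; region rows[0,8) x cols[4,6) = 8x2
Op 4 cut(7, 0): punch at orig (7,4); cuts so far [(5, 4), (7, 4)]; region rows[0,8) x cols[4,6) = 8x2
Op 5 cut(6, 0): punch at orig (6,4); cuts so far [(5, 4), (6, 4), (7, 4)]; region rows[0,8) x cols[4,6) = 8x2
Op 6 cut(3, 1): punch at orig (3,5); cuts so far [(3, 5), (5, 4), (6, 4), (7, 4)]; region rows[0,8) x cols[4,6) = 8x2
Unfold 1 (reflect across v@6): 8 holes -> [(3, 5), (3, 6), (5, 4), (5, 7), (6, 4), (6, 7), (7, 4), (7, 7)]
Unfold 2 (reflect across v@4): 16 holes -> [(3, 1), (3, 2), (3, 5), (3, 6), (5, 0), (5, 3), (5, 4), (5, 7), (6, 0), (6, 3), (6, 4), (6, 7), (7, 0), (7, 3), (7, 4), (7, 7)]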